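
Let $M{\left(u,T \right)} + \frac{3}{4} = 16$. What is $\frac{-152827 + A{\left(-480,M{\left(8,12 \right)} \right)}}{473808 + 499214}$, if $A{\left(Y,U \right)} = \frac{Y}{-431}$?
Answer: $- \frac{65867957}{419372482} \approx -0.15706$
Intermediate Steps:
$M{\left(u,T \right)} = \frac{61}{4}$ ($M{\left(u,T \right)} = - \frac{3}{4} + 16 = \frac{61}{4}$)
$A{\left(Y,U \right)} = - \frac{Y}{431}$ ($A{\left(Y,U \right)} = Y \left(- \frac{1}{431}\right) = - \frac{Y}{431}$)
$\frac{-152827 + A{\left(-480,M{\left(8,12 \right)} \right)}}{473808 + 499214} = \frac{-152827 - - \frac{480}{431}}{473808 + 499214} = \frac{-152827 + \frac{480}{431}}{973022} = \left(- \frac{65867957}{431}\right) \frac{1}{973022} = - \frac{65867957}{419372482}$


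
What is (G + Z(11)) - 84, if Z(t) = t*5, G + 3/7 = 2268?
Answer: 15670/7 ≈ 2238.6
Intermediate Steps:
G = 15873/7 (G = -3/7 + 2268 = 15873/7 ≈ 2267.6)
Z(t) = 5*t
(G + Z(11)) - 84 = (15873/7 + 5*11) - 84 = (15873/7 + 55) - 84 = 16258/7 - 84 = 15670/7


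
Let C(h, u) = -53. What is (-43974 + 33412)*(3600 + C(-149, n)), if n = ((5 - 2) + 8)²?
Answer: -37463414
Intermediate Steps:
n = 121 (n = (3 + 8)² = 11² = 121)
(-43974 + 33412)*(3600 + C(-149, n)) = (-43974 + 33412)*(3600 - 53) = -10562*3547 = -37463414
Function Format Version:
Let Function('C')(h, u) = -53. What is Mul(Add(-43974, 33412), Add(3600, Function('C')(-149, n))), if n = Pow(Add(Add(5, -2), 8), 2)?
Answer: -37463414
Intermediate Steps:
n = 121 (n = Pow(Add(3, 8), 2) = Pow(11, 2) = 121)
Mul(Add(-43974, 33412), Add(3600, Function('C')(-149, n))) = Mul(Add(-43974, 33412), Add(3600, -53)) = Mul(-10562, 3547) = -37463414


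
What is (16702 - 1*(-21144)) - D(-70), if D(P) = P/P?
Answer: 37845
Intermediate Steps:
D(P) = 1
(16702 - 1*(-21144)) - D(-70) = (16702 - 1*(-21144)) - 1*1 = (16702 + 21144) - 1 = 37846 - 1 = 37845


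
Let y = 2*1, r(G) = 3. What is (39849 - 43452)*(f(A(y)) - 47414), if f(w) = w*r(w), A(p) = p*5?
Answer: 170724552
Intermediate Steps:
y = 2
A(p) = 5*p
f(w) = 3*w (f(w) = w*3 = 3*w)
(39849 - 43452)*(f(A(y)) - 47414) = (39849 - 43452)*(3*(5*2) - 47414) = -3603*(3*10 - 47414) = -3603*(30 - 47414) = -3603*(-47384) = 170724552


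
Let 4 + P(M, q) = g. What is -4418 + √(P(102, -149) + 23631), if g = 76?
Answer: -4418 + √23703 ≈ -4264.0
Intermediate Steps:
P(M, q) = 72 (P(M, q) = -4 + 76 = 72)
-4418 + √(P(102, -149) + 23631) = -4418 + √(72 + 23631) = -4418 + √23703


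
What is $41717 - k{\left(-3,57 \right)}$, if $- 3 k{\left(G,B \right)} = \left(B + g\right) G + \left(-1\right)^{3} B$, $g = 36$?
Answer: $41605$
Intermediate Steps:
$k{\left(G,B \right)} = \frac{B}{3} - \frac{G \left(36 + B\right)}{3}$ ($k{\left(G,B \right)} = - \frac{\left(B + 36\right) G + \left(-1\right)^{3} B}{3} = - \frac{\left(36 + B\right) G - B}{3} = - \frac{G \left(36 + B\right) - B}{3} = - \frac{- B + G \left(36 + B\right)}{3} = \frac{B}{3} - \frac{G \left(36 + B\right)}{3}$)
$41717 - k{\left(-3,57 \right)} = 41717 - \left(\left(-12\right) \left(-3\right) + \frac{1}{3} \cdot 57 - 19 \left(-3\right)\right) = 41717 - \left(36 + 19 + 57\right) = 41717 - 112 = 41605$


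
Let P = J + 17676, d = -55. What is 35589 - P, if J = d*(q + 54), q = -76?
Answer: 16703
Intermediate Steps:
J = 1210 (J = -55*(-76 + 54) = -55*(-22) = 1210)
P = 18886 (P = 1210 + 17676 = 18886)
35589 - P = 35589 - 1*18886 = 35589 - 18886 = 16703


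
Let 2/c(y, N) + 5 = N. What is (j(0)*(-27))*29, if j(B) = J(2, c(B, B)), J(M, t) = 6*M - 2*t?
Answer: -50112/5 ≈ -10022.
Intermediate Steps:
c(y, N) = 2/(-5 + N)
J(M, t) = -2*t + 6*M
j(B) = 12 - 4/(-5 + B) (j(B) = -4/(-5 + B) + 6*2 = -4/(-5 + B) + 12 = 12 - 4/(-5 + B))
(j(0)*(-27))*29 = ((4*(-16 + 3*0)/(-5 + 0))*(-27))*29 = ((4*(-16 + 0)/(-5))*(-27))*29 = ((4*(-⅕)*(-16))*(-27))*29 = ((64/5)*(-27))*29 = -1728/5*29 = -50112/5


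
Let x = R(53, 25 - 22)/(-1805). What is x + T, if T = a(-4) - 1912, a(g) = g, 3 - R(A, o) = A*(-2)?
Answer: -3458489/1805 ≈ -1916.1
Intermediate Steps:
R(A, o) = 3 + 2*A (R(A, o) = 3 - A*(-2) = 3 - (-2)*A = 3 + 2*A)
x = -109/1805 (x = (3 + 2*53)/(-1805) = (3 + 106)*(-1/1805) = 109*(-1/1805) = -109/1805 ≈ -0.060388)
T = -1916 (T = -4 - 1912 = -1916)
x + T = -109/1805 - 1916 = -3458489/1805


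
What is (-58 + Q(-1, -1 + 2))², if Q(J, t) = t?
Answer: 3249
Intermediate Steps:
(-58 + Q(-1, -1 + 2))² = (-58 + (-1 + 2))² = (-58 + 1)² = (-57)² = 3249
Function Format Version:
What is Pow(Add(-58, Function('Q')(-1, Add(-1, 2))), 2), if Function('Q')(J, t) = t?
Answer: 3249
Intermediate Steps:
Pow(Add(-58, Function('Q')(-1, Add(-1, 2))), 2) = Pow(Add(-58, Add(-1, 2)), 2) = Pow(Add(-58, 1), 2) = Pow(-57, 2) = 3249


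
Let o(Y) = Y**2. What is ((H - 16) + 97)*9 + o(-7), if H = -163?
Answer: -689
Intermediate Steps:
((H - 16) + 97)*9 + o(-7) = ((-163 - 16) + 97)*9 + (-7)**2 = (-179 + 97)*9 + 49 = -82*9 + 49 = -738 + 49 = -689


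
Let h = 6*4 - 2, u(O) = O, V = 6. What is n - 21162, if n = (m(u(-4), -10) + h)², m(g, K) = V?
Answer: -20378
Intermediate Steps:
m(g, K) = 6
h = 22 (h = 24 - 2 = 22)
n = 784 (n = (6 + 22)² = 28² = 784)
n - 21162 = 784 - 21162 = -20378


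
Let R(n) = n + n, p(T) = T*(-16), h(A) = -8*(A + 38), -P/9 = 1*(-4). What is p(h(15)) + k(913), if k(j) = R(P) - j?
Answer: 5943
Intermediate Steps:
P = 36 (P = -9*(-4) = 36)
h(A) = -304 - 8*A (h(A) = -8*(38 + A) = -304 - 8*A)
p(T) = -16*T
R(n) = 2*n
k(j) = 72 - j (k(j) = 2*36 - j = 72 - j)
p(h(15)) + k(913) = -16*(-304 - 8*15) + (72 - 1*913) = -16*(-304 - 120) + (72 - 913) = -16*(-424) - 841 = 6784 - 841 = 5943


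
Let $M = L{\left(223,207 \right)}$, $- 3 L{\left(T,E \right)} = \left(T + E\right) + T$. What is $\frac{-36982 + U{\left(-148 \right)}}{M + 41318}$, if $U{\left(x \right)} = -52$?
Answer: $- \frac{111102}{123301} \approx -0.90106$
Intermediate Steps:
$L{\left(T,E \right)} = - \frac{2 T}{3} - \frac{E}{3}$ ($L{\left(T,E \right)} = - \frac{\left(T + E\right) + T}{3} = - \frac{\left(E + T\right) + T}{3} = - \frac{E + 2 T}{3} = - \frac{2 T}{3} - \frac{E}{3}$)
$M = - \frac{653}{3}$ ($M = \left(- \frac{2}{3}\right) 223 - 69 = - \frac{446}{3} - 69 = - \frac{653}{3} \approx -217.67$)
$\frac{-36982 + U{\left(-148 \right)}}{M + 41318} = \frac{-36982 - 52}{- \frac{653}{3} + 41318} = - \frac{37034}{\frac{123301}{3}} = \left(-37034\right) \frac{3}{123301} = - \frac{111102}{123301}$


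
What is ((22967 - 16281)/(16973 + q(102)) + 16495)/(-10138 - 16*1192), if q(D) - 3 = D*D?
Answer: -225819893/399884900 ≈ -0.56471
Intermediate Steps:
q(D) = 3 + D² (q(D) = 3 + D*D = 3 + D²)
((22967 - 16281)/(16973 + q(102)) + 16495)/(-10138 - 16*1192) = ((22967 - 16281)/(16973 + (3 + 102²)) + 16495)/(-10138 - 16*1192) = (6686/(16973 + (3 + 10404)) + 16495)/(-10138 - 19072) = (6686/(16973 + 10407) + 16495)/(-29210) = (6686/27380 + 16495)*(-1/29210) = (6686*(1/27380) + 16495)*(-1/29210) = (3343/13690 + 16495)*(-1/29210) = (225819893/13690)*(-1/29210) = -225819893/399884900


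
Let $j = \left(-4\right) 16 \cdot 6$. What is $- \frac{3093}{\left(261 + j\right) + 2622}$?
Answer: $- \frac{1031}{833} \approx -1.2377$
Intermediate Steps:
$j = -384$ ($j = \left(-64\right) 6 = -384$)
$- \frac{3093}{\left(261 + j\right) + 2622} = - \frac{3093}{\left(261 - 384\right) + 2622} = - \frac{3093}{-123 + 2622} = - \frac{3093}{2499} = \left(-3093\right) \frac{1}{2499} = - \frac{1031}{833}$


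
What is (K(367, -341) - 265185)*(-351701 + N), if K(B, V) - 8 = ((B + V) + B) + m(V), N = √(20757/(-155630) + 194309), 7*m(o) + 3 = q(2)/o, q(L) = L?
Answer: 31755607475219/341 - 632040433*√4706296163530190/371488810 ≈ 9.3008e+10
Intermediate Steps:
m(o) = -3/7 + 2/(7*o) (m(o) = -3/7 + (2/o)/7 = -3/7 + 2/(7*o))
N = √4706296163530190/155630 (N = √(20757*(-1/155630) + 194309) = √(-20757/155630 + 194309) = √(30240288913/155630) = √4706296163530190/155630 ≈ 440.80)
K(B, V) = 8 + V + 2*B + (2 - 3*V)/(7*V) (K(B, V) = 8 + (((B + V) + B) + (2 - 3*V)/(7*V)) = 8 + ((V + 2*B) + (2 - 3*V)/(7*V)) = 8 + (V + 2*B + (2 - 3*V)/(7*V)) = 8 + V + 2*B + (2 - 3*V)/(7*V))
(K(367, -341) - 265185)*(-351701 + N) = ((53/7 - 341 + 2*367 + (2/7)/(-341)) - 265185)*(-351701 + √4706296163530190/155630) = ((53/7 - 341 + 734 + (2/7)*(-1/341)) - 265185)*(-351701 + √4706296163530190/155630) = ((53/7 - 341 + 734 - 2/2387) - 265185)*(-351701 + √4706296163530190/155630) = (956162/2387 - 265185)*(-351701 + √4706296163530190/155630) = -632040433*(-351701 + √4706296163530190/155630)/2387 = 31755607475219/341 - 632040433*√4706296163530190/371488810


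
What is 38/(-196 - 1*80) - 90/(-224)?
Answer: 2041/7728 ≈ 0.26410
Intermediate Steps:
38/(-196 - 1*80) - 90/(-224) = 38/(-196 - 80) - 90*(-1/224) = 38/(-276) + 45/112 = 38*(-1/276) + 45/112 = -19/138 + 45/112 = 2041/7728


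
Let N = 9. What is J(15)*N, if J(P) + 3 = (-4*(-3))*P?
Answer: 1593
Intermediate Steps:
J(P) = -3 + 12*P (J(P) = -3 + (-4*(-3))*P = -3 + 12*P)
J(15)*N = (-3 + 12*15)*9 = (-3 + 180)*9 = 177*9 = 1593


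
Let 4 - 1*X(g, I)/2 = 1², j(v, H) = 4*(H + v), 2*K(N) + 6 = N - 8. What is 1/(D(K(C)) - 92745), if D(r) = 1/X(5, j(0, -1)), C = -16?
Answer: -6/556469 ≈ -1.0782e-5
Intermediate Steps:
K(N) = -7 + N/2 (K(N) = -3 + (N - 8)/2 = -3 + (-8 + N)/2 = -3 + (-4 + N/2) = -7 + N/2)
j(v, H) = 4*H + 4*v
X(g, I) = 6 (X(g, I) = 8 - 2*1² = 8 - 2*1 = 8 - 2 = 6)
D(r) = ⅙ (D(r) = 1/6 = ⅙)
1/(D(K(C)) - 92745) = 1/(⅙ - 92745) = 1/(-556469/6) = -6/556469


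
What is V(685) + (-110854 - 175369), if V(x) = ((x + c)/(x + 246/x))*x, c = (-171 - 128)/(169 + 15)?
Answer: -1072421931189/3755768 ≈ -2.8554e+5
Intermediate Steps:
c = -13/8 (c = -299/184 = -299*1/184 = -13/8 ≈ -1.6250)
V(x) = x*(-13/8 + x)/(x + 246/x) (V(x) = ((x - 13/8)/(x + 246/x))*x = ((-13/8 + x)/(x + 246/x))*x = x*(-13/8 + x)/(x + 246/x))
V(685) + (-110854 - 175369) = 685²*(-13/8 + 685)/(246 + 685²) + (-110854 - 175369) = 469225*(5467/8)/(246 + 469225) - 286223 = 469225*(5467/8)/469471 - 286223 = 469225*(1/469471)*(5467/8) - 286223 = 2565253075/3755768 - 286223 = -1072421931189/3755768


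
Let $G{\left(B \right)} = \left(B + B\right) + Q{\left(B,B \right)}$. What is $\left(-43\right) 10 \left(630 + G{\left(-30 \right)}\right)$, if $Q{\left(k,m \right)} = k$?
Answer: $-232200$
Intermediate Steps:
$G{\left(B \right)} = 3 B$ ($G{\left(B \right)} = \left(B + B\right) + B = 2 B + B = 3 B$)
$\left(-43\right) 10 \left(630 + G{\left(-30 \right)}\right) = \left(-43\right) 10 \left(630 + 3 \left(-30\right)\right) = - 430 \left(630 - 90\right) = \left(-430\right) 540 = -232200$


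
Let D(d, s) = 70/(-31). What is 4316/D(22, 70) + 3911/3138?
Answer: -209789039/109830 ≈ -1910.1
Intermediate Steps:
D(d, s) = -70/31 (D(d, s) = 70*(-1/31) = -70/31)
4316/D(22, 70) + 3911/3138 = 4316/(-70/31) + 3911/3138 = 4316*(-31/70) + 3911*(1/3138) = -66898/35 + 3911/3138 = -209789039/109830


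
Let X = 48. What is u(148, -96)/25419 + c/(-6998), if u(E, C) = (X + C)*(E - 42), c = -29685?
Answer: 239652397/59294054 ≈ 4.0418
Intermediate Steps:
u(E, C) = (-42 + E)*(48 + C) (u(E, C) = (48 + C)*(E - 42) = (48 + C)*(-42 + E) = (-42 + E)*(48 + C))
u(148, -96)/25419 + c/(-6998) = (-2016 - 42*(-96) + 48*148 - 96*148)/25419 - 29685/(-6998) = (-2016 + 4032 + 7104 - 14208)*(1/25419) - 29685*(-1/6998) = -5088*1/25419 + 29685/6998 = -1696/8473 + 29685/6998 = 239652397/59294054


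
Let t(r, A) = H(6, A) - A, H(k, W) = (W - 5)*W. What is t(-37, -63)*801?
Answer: 3481947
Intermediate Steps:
H(k, W) = W*(-5 + W) (H(k, W) = (-5 + W)*W = W*(-5 + W))
t(r, A) = -A + A*(-5 + A) (t(r, A) = A*(-5 + A) - A = -A + A*(-5 + A))
t(-37, -63)*801 = -63*(-6 - 63)*801 = -63*(-69)*801 = 4347*801 = 3481947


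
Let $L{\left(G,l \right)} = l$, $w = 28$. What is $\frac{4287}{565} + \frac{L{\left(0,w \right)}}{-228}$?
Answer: $\frac{240404}{32205} \approx 7.4648$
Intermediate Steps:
$\frac{4287}{565} + \frac{L{\left(0,w \right)}}{-228} = \frac{4287}{565} + \frac{28}{-228} = 4287 \cdot \frac{1}{565} + 28 \left(- \frac{1}{228}\right) = \frac{4287}{565} - \frac{7}{57} = \frac{240404}{32205}$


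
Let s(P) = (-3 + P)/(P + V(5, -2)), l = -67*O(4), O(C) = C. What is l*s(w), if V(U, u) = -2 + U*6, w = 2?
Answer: 134/15 ≈ 8.9333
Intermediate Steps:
V(U, u) = -2 + 6*U
l = -268 (l = -67*4 = -268)
s(P) = (-3 + P)/(28 + P) (s(P) = (-3 + P)/(P + (-2 + 6*5)) = (-3 + P)/(P + (-2 + 30)) = (-3 + P)/(P + 28) = (-3 + P)/(28 + P))
l*s(w) = -268*(-3 + 2)/(28 + 2) = -268*(-1)/30 = -134*(-1)/15 = -268*(-1/30) = 134/15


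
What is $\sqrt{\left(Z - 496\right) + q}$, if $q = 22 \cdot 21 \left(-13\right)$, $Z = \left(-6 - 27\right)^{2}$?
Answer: $i \sqrt{5413} \approx 73.573 i$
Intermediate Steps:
$Z = 1089$ ($Z = \left(-33\right)^{2} = 1089$)
$q = -6006$ ($q = 462 \left(-13\right) = -6006$)
$\sqrt{\left(Z - 496\right) + q} = \sqrt{\left(1089 - 496\right) - 6006} = \sqrt{593 - 6006} = \sqrt{-5413} = i \sqrt{5413}$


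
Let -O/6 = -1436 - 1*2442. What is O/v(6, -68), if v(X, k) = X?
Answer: 3878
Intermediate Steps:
O = 23268 (O = -6*(-1436 - 1*2442) = -6*(-1436 - 2442) = -6*(-3878) = 23268)
O/v(6, -68) = 23268/6 = 23268*(1/6) = 3878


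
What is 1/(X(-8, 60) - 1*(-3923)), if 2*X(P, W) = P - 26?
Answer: 1/3906 ≈ 0.00025602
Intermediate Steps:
X(P, W) = -13 + P/2 (X(P, W) = (P - 26)/2 = (-26 + P)/2 = -13 + P/2)
1/(X(-8, 60) - 1*(-3923)) = 1/((-13 + (1/2)*(-8)) - 1*(-3923)) = 1/((-13 - 4) + 3923) = 1/(-17 + 3923) = 1/3906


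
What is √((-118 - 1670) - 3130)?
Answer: I*√4918 ≈ 70.128*I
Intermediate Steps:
√((-118 - 1670) - 3130) = √(-1788 - 3130) = √(-4918) = I*√4918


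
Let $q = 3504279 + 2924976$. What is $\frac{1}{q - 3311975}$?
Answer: $\frac{1}{3117280} \approx 3.2079 \cdot 10^{-7}$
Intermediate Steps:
$q = 6429255$
$\frac{1}{q - 3311975} = \frac{1}{6429255 - 3311975} = \frac{1}{3117280}$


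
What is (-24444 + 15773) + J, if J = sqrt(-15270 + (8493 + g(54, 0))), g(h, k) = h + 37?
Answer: -8671 + I*sqrt(6686) ≈ -8671.0 + 81.768*I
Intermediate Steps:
g(h, k) = 37 + h
J = I*sqrt(6686) (J = sqrt(-15270 + (8493 + (37 + 54))) = sqrt(-15270 + (8493 + 91)) = sqrt(-15270 + 8584) = sqrt(-6686) = I*sqrt(6686) ≈ 81.768*I)
(-24444 + 15773) + J = (-24444 + 15773) + I*sqrt(6686) = -8671 + I*sqrt(6686)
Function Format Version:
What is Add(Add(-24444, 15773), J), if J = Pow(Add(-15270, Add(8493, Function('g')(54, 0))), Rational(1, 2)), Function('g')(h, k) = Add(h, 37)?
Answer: Add(-8671, Mul(I, Pow(6686, Rational(1, 2)))) ≈ Add(-8671.0, Mul(81.768, I))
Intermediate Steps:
Function('g')(h, k) = Add(37, h)
J = Mul(I, Pow(6686, Rational(1, 2))) (J = Pow(Add(-15270, Add(8493, Add(37, 54))), Rational(1, 2)) = Pow(Add(-15270, Add(8493, 91)), Rational(1, 2)) = Pow(Add(-15270, 8584), Rational(1, 2)) = Pow(-6686, Rational(1, 2)) = Mul(I, Pow(6686, Rational(1, 2))) ≈ Mul(81.768, I))
Add(Add(-24444, 15773), J) = Add(Add(-24444, 15773), Mul(I, Pow(6686, Rational(1, 2)))) = Add(-8671, Mul(I, Pow(6686, Rational(1, 2))))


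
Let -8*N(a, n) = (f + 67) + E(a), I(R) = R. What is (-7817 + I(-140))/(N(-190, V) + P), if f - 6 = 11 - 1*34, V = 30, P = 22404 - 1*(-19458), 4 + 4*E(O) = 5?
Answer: -254624/1339383 ≈ -0.19011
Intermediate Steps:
E(O) = ¼ (E(O) = -1 + (¼)*5 = -1 + 5/4 = ¼)
P = 41862 (P = 22404 + 19458 = 41862)
f = -17 (f = 6 + (11 - 1*34) = 6 + (11 - 34) = 6 - 23 = -17)
N(a, n) = -201/32 (N(a, n) = -((-17 + 67) + ¼)/8 = -(50 + ¼)/8 = -⅛*201/4 = -201/32)
(-7817 + I(-140))/(N(-190, V) + P) = (-7817 - 140)/(-201/32 + 41862) = -7957/1339383/32 = -7957*32/1339383 = -254624/1339383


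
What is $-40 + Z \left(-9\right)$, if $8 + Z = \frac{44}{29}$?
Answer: $\frac{532}{29} \approx 18.345$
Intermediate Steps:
$Z = - \frac{188}{29}$ ($Z = -8 + \frac{44}{29} = - \frac{188}{29} \approx -6.4828$)
$-40 + Z \left(-9\right) = -40 - - \frac{1692}{29} = -40 + \frac{1692}{29} = \frac{532}{29}$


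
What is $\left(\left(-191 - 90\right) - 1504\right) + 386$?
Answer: $-1399$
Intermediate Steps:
$\left(\left(-191 - 90\right) - 1504\right) + 386 = \left(-281 - 1504\right) + 386 = -1785 + 386 = -1399$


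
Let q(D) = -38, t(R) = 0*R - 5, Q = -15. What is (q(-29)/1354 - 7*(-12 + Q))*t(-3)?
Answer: -639670/677 ≈ -944.86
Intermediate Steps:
t(R) = -5 (t(R) = 0 - 5 = -5)
(q(-29)/1354 - 7*(-12 + Q))*t(-3) = (-38/1354 - 7*(-12 - 15))*(-5) = (-38*1/1354 - 7*(-27))*(-5) = (-19/677 + 189)*(-5) = (127934/677)*(-5) = -639670/677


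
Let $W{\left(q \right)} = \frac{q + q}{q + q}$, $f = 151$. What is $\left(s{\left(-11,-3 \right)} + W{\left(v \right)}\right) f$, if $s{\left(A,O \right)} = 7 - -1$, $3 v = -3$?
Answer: $1359$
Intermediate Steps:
$v = -1$ ($v = \frac{1}{3} \left(-3\right) = -1$)
$s{\left(A,O \right)} = 8$ ($s{\left(A,O \right)} = 7 + 1 = 8$)
$W{\left(q \right)} = 1$ ($W{\left(q \right)} = \frac{2 q}{2 q} = 2 q \frac{1}{2 q} = 1$)
$\left(s{\left(-11,-3 \right)} + W{\left(v \right)}\right) f = \left(8 + 1\right) 151 = 9 \cdot 151 = 1359$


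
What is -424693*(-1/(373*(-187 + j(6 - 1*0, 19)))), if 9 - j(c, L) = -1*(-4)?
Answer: -424693/67886 ≈ -6.2560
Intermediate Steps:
j(c, L) = 5 (j(c, L) = 9 - (-1)*(-4) = 9 - 1*4 = 9 - 4 = 5)
-424693*(-1/(373*(-187 + j(6 - 1*0, 19)))) = -424693*(-1/(373*(-187 + 5))) = -424693/((-182*(-373))) = -424693/67886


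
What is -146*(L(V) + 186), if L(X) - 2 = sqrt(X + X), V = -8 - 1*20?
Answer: -27448 - 292*I*sqrt(14) ≈ -27448.0 - 1092.6*I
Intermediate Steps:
V = -28 (V = -8 - 20 = -28)
L(X) = 2 + sqrt(2)*sqrt(X) (L(X) = 2 + sqrt(X + X) = 2 + sqrt(2*X) = 2 + sqrt(2)*sqrt(X))
-146*(L(V) + 186) = -146*((2 + sqrt(2)*sqrt(-28)) + 186) = -146*((2 + sqrt(2)*(2*I*sqrt(7))) + 186) = -146*((2 + 2*I*sqrt(14)) + 186) = -146*(188 + 2*I*sqrt(14)) = -27448 - 292*I*sqrt(14)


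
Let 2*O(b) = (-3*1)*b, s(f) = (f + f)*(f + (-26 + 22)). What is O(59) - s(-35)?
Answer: -5637/2 ≈ -2818.5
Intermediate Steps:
s(f) = 2*f*(-4 + f) (s(f) = (2*f)*(f - 4) = (2*f)*(-4 + f) = 2*f*(-4 + f))
O(b) = -3*b/2 (O(b) = ((-3*1)*b)/2 = (-3*b)/2 = -3*b/2)
O(59) - s(-35) = -3/2*59 - 2*(-35)*(-4 - 35) = -177/2 - 2*(-35)*(-39) = -177/2 - 1*2730 = -177/2 - 2730 = -5637/2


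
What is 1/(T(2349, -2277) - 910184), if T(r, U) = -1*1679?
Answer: -1/911863 ≈ -1.0967e-6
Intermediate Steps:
T(r, U) = -1679
1/(T(2349, -2277) - 910184) = 1/(-1679 - 910184) = 1/(-911863) = -1/911863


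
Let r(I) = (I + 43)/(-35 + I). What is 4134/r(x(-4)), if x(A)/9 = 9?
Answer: 47541/31 ≈ 1533.6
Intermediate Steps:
x(A) = 81 (x(A) = 9*9 = 81)
r(I) = (43 + I)/(-35 + I)
4134/r(x(-4)) = 4134/(((43 + 81)/(-35 + 81))) = 4134/((124/46)) = 4134/(((1/46)*124)) = 4134/(62/23) = 4134*(23/62) = 47541/31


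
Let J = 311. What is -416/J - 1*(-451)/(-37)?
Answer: -155653/11507 ≈ -13.527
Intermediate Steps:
-416/J - 1*(-451)/(-37) = -416/311 - 1*(-451)/(-37) = -416*1/311 + 451*(-1/37) = -416/311 - 451/37 = -155653/11507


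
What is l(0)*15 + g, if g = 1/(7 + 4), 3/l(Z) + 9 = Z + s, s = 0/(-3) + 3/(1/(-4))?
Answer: -158/77 ≈ -2.0519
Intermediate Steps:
s = -12 (s = 0*(-⅓) + 3/(-¼) = 0 + 3*(-4) = 0 - 12 = -12)
l(Z) = 3/(-21 + Z) (l(Z) = 3/(-9 + (Z - 12)) = 3/(-9 + (-12 + Z)) = 3/(-21 + Z))
g = 1/11 ≈ 0.090909
l(0)*15 + g = (3/(-21 + 0))*15 + 1/11 = (3/(-21))*15 + 1/11 = (3*(-1/21))*15 + 1/11 = -⅐*15 + 1/11 = -15/7 + 1/11 = -158/77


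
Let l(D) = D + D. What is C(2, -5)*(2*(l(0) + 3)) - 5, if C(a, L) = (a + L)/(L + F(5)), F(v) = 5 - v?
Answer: -7/5 ≈ -1.4000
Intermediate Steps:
l(D) = 2*D
C(a, L) = (L + a)/L (C(a, L) = (a + L)/(L + (5 - 1*5)) = (L + a)/(L + (5 - 5)) = (L + a)/(L + 0) = (L + a)/L)
C(2, -5)*(2*(l(0) + 3)) - 5 = ((-5 + 2)/(-5))*(2*(2*0 + 3)) - 5 = (-⅕*(-3))*(2*(0 + 3)) - 5 = 3*(2*3)/5 - 5 = (⅗)*6 - 5 = 18/5 - 5 = -7/5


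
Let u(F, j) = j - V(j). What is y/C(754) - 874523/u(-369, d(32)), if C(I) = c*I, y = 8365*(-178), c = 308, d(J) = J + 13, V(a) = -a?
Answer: -7258079737/746460 ≈ -9723.3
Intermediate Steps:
d(J) = 13 + J
u(F, j) = 2*j (u(F, j) = j - (-1)*j = j + j = 2*j)
y = -1488970
C(I) = 308*I
y/C(754) - 874523/u(-369, d(32)) = -1488970/(308*754) - 874523*1/(2*(13 + 32)) = -1488970/232232 - 874523/(2*45) = -1488970*1/232232 - 874523/90 = -106355/16588 - 874523*1/90 = -106355/16588 - 874523/90 = -7258079737/746460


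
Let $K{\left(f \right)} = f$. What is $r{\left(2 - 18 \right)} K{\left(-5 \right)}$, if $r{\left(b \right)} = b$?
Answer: $80$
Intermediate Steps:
$r{\left(2 - 18 \right)} K{\left(-5 \right)} = \left(2 - 18\right) \left(-5\right) = \left(-16\right) \left(-5\right) = 80$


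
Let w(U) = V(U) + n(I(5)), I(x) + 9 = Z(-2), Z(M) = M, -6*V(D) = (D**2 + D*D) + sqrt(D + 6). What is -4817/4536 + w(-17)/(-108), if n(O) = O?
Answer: -103/1512 + I*sqrt(11)/648 ≈ -0.068122 + 0.0051183*I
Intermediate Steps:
V(D) = -D**2/3 - sqrt(6 + D)/6 (V(D) = -((D**2 + D*D) + sqrt(D + 6))/6 = -((D**2 + D**2) + sqrt(6 + D))/6 = -(2*D**2 + sqrt(6 + D))/6 = -(sqrt(6 + D) + 2*D**2)/6 = -D**2/3 - sqrt(6 + D)/6)
I(x) = -11 (I(x) = -9 - 2 = -11)
w(U) = -11 - U**2/3 - sqrt(6 + U)/6 (w(U) = (-U**2/3 - sqrt(6 + U)/6) - 11 = -11 - U**2/3 - sqrt(6 + U)/6)
-4817/4536 + w(-17)/(-108) = -4817/4536 + (-11 - 1/3*(-17)**2 - sqrt(6 - 17)/6)/(-108) = -4817*1/4536 + (-11 - 1/3*289 - I*sqrt(11)/6)*(-1/108) = -4817/4536 + (-11 - 289/3 - I*sqrt(11)/6)*(-1/108) = -4817/4536 + (-322/3 - I*sqrt(11)/6)*(-1/108) = -4817/4536 + (161/162 + I*sqrt(11)/648) = -103/1512 + I*sqrt(11)/648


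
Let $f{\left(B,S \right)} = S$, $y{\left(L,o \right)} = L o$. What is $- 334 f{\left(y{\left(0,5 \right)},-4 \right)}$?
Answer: $1336$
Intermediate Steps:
$- 334 f{\left(y{\left(0,5 \right)},-4 \right)} = \left(-334\right) \left(-4\right) = 1336$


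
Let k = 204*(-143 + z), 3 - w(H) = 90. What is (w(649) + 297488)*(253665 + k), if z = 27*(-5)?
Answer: 58574019153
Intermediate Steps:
w(H) = -87 (w(H) = 3 - 1*90 = 3 - 90 = -87)
z = -135
k = -56712 (k = 204*(-143 - 135) = 204*(-278) = -56712)
(w(649) + 297488)*(253665 + k) = (-87 + 297488)*(253665 - 56712) = 297401*196953 = 58574019153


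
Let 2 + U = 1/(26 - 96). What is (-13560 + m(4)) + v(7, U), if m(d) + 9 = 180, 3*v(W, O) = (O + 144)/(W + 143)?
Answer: -140581187/10500 ≈ -13389.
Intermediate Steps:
U = -141/70 (U = -2 + 1/(26 - 96) = -2 + 1/(-70) = -2 - 1/70 = -141/70 ≈ -2.0143)
v(W, O) = (144 + O)/(3*(143 + W)) (v(W, O) = ((O + 144)/(W + 143))/3 = ((144 + O)/(143 + W))/3 = (144 + O)/(3*(143 + W)))
m(d) = 171 (m(d) = -9 + 180 = 171)
(-13560 + m(4)) + v(7, U) = (-13560 + 171) + (144 - 141/70)/(3*(143 + 7)) = -13389 + (1/3)*(9939/70)/150 = -13389 + (1/3)*(1/150)*(9939/70) = -13389 + 3313/10500 = -140581187/10500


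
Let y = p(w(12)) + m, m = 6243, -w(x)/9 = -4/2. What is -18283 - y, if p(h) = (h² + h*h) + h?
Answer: -25192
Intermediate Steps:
w(x) = 18 (w(x) = -(-36)/2 = -9*(-2) = 18)
p(h) = h + 2*h² (p(h) = (h² + h²) + h = 2*h² + h = h + 2*h²)
y = 6909 (y = 18*(1 + 2*18) + 6243 = 18*(1 + 36) + 6243 = 18*37 + 6243 = 666 + 6243 = 6909)
-18283 - y = -18283 - 1*6909 = -18283 - 6909 = -25192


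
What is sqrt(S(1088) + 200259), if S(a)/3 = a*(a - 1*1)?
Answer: sqrt(3748227) ≈ 1936.0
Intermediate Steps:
S(a) = 3*a*(-1 + a) (S(a) = 3*(a*(a - 1*1)) = 3*(a*(a - 1)) = 3*(a*(-1 + a)) = 3*a*(-1 + a))
sqrt(S(1088) + 200259) = sqrt(3*1088*(-1 + 1088) + 200259) = sqrt(3*1088*1087 + 200259) = sqrt(3547968 + 200259) = sqrt(3748227)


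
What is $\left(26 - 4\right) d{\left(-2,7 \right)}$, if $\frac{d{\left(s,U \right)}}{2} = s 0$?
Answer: $0$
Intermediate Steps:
$d{\left(s,U \right)} = 0$ ($d{\left(s,U \right)} = 2 s 0 = 2 \cdot 0 = 0$)
$\left(26 - 4\right) d{\left(-2,7 \right)} = \left(26 - 4\right) 0 = 22 \cdot 0 = 0$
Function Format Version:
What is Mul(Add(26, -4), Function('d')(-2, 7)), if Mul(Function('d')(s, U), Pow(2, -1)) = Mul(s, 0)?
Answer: 0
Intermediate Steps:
Function('d')(s, U) = 0 (Function('d')(s, U) = Mul(2, Mul(s, 0)) = Mul(2, 0) = 0)
Mul(Add(26, -4), Function('d')(-2, 7)) = Mul(Add(26, -4), 0) = Mul(22, 0) = 0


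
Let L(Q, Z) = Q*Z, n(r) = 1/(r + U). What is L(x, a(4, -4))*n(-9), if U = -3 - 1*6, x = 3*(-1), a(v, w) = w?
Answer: -⅔ ≈ -0.66667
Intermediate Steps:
x = -3
U = -9 (U = -3 - 6 = -9)
n(r) = 1/(-9 + r) (n(r) = 1/(r - 9) = 1/(-9 + r))
L(x, a(4, -4))*n(-9) = (-3*(-4))/(-9 - 9) = 12/(-18) = 12*(-1/18) = -⅔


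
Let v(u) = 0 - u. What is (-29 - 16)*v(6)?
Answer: 270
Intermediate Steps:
v(u) = -u
(-29 - 16)*v(6) = (-29 - 16)*(-1*6) = -45*(-6) = 270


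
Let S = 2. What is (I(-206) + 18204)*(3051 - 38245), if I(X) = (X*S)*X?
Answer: -3627656744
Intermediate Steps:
I(X) = 2*X² (I(X) = (X*2)*X = (2*X)*X = 2*X²)
(I(-206) + 18204)*(3051 - 38245) = (2*(-206)² + 18204)*(3051 - 38245) = (2*42436 + 18204)*(-35194) = (84872 + 18204)*(-35194) = 103076*(-35194) = -3627656744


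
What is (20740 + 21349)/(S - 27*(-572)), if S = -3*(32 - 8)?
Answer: 42089/15372 ≈ 2.7380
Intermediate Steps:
S = -72 (S = -3*24 = -72)
(20740 + 21349)/(S - 27*(-572)) = (20740 + 21349)/(-72 - 27*(-572)) = 42089/(-72 + 15444) = 42089/15372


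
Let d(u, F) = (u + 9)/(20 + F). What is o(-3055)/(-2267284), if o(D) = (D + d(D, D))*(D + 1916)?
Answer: -10557253181/6881206940 ≈ -1.5342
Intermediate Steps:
d(u, F) = (9 + u)/(20 + F)
o(D) = (1916 + D)*(D + (9 + D)/(20 + D)) (o(D) = (D + (9 + D)/(20 + D))*(D + 1916) = (D + (9 + D)/(20 + D))*(1916 + D) = (1916 + D)*(D + (9 + D)/(20 + D)))
o(-3055)/(-2267284) = ((17244 + (-3055)**3 + 1937*(-3055)**2 + 40245*(-3055))/(20 - 3055))/(-2267284) = ((17244 - 28512391375 + 1937*9333025 - 122948475)/(-3035))*(-1/2267284) = -(17244 - 28512391375 + 18078069425 - 122948475)/3035*(-1/2267284) = -1/3035*(-10557253181)*(-1/2267284) = (10557253181/3035)*(-1/2267284) = -10557253181/6881206940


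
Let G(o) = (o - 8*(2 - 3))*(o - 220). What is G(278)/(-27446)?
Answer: -8294/13723 ≈ -0.60439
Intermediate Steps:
G(o) = (-220 + o)*(8 + o) (G(o) = (o - 8*(-1))*(-220 + o) = (o + 8)*(-220 + o) = (8 + o)*(-220 + o) = (-220 + o)*(8 + o))
G(278)/(-27446) = (-1760 + 278**2 - 212*278)/(-27446) = (-1760 + 77284 - 58936)*(-1/27446) = 16588*(-1/27446) = -8294/13723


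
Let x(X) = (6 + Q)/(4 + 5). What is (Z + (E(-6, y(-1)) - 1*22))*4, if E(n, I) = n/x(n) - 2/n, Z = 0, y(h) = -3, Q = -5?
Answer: -908/3 ≈ -302.67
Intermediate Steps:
x(X) = ⅑ (x(X) = (6 - 5)/(4 + 5) = 1/9 = 1*(⅑) = ⅑)
E(n, I) = -2/n + 9*n (E(n, I) = n/(⅑) - 2/n = n*9 - 2/n = 9*n - 2/n = -2/n + 9*n)
(Z + (E(-6, y(-1)) - 1*22))*4 = (0 + ((-2/(-6) + 9*(-6)) - 1*22))*4 = (0 + ((-2*(-⅙) - 54) - 22))*4 = (0 + ((⅓ - 54) - 22))*4 = (0 + (-161/3 - 22))*4 = (0 - 227/3)*4 = -227/3*4 = -908/3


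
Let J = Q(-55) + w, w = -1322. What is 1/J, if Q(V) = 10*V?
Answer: -1/1872 ≈ -0.00053419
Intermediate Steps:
J = -1872 (J = 10*(-55) - 1322 = -550 - 1322 = -1872)
1/J = 1/(-1872) = -1/1872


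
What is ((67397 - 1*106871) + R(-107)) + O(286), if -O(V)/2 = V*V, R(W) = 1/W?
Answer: -21728063/107 ≈ -2.0307e+5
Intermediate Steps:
O(V) = -2*V**2 (O(V) = -2*V*V = -2*V**2)
((67397 - 1*106871) + R(-107)) + O(286) = ((67397 - 1*106871) + 1/(-107)) - 2*286**2 = ((67397 - 106871) - 1/107) - 2*81796 = (-39474 - 1/107) - 163592 = -4223719/107 - 163592 = -21728063/107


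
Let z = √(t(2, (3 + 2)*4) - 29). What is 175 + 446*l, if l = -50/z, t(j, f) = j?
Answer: 175 + 22300*I*√3/9 ≈ 175.0 + 4291.6*I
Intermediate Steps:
z = 3*I*√3 (z = √(2 - 29) = √(-27) = 3*I*√3 ≈ 5.1962*I)
l = 50*I*√3/9 (l = -50*(-I*√3/9) = -(-50)*I*√3/9 = 50*I*√3/9 ≈ 9.6225*I)
175 + 446*l = 175 + 446*(50*I*√3/9) = 175 + 22300*I*√3/9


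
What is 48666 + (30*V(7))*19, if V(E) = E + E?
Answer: 56646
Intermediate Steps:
V(E) = 2*E
48666 + (30*V(7))*19 = 48666 + (30*(2*7))*19 = 48666 + (30*14)*19 = 48666 + 420*19 = 48666 + 7980 = 56646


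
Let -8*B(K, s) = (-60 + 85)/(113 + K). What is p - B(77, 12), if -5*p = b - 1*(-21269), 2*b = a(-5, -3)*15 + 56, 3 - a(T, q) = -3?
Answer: -6487943/1520 ≈ -4268.4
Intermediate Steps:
a(T, q) = 6 (a(T, q) = 3 - 1*(-3) = 3 + 3 = 6)
b = 73 (b = (6*15 + 56)/2 = (90 + 56)/2 = (1/2)*146 = 73)
B(K, s) = -25/(8*(113 + K)) (B(K, s) = -(-60 + 85)/(8*(113 + K)) = -25/(8*(113 + K)))
p = -21342/5 (p = -(73 - 1*(-21269))/5 = -(73 + 21269)/5 = -1/5*21342 = -21342/5 ≈ -4268.4)
p - B(77, 12) = -21342/5 - (-25)/(904 + 8*77) = -21342/5 - (-25)/(904 + 616) = -21342/5 - (-25)/1520 = -21342/5 - 1*(-5/304) = -21342/5 + 5/304 = -6487943/1520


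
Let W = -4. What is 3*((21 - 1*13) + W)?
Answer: 12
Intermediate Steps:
3*((21 - 1*13) + W) = 3*((21 - 1*13) - 4) = 3*((21 - 13) - 4) = 3*(8 - 4) = 3*4 = 12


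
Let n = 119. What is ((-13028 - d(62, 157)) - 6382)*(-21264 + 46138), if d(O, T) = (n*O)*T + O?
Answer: -29297044932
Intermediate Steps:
d(O, T) = O + 119*O*T (d(O, T) = (119*O)*T + O = 119*O*T + O = O + 119*O*T)
((-13028 - d(62, 157)) - 6382)*(-21264 + 46138) = ((-13028 - 62*(1 + 119*157)) - 6382)*(-21264 + 46138) = ((-13028 - 62*(1 + 18683)) - 6382)*24874 = ((-13028 - 62*18684) - 6382)*24874 = ((-13028 - 1*1158408) - 6382)*24874 = ((-13028 - 1158408) - 6382)*24874 = (-1171436 - 6382)*24874 = -1177818*24874 = -29297044932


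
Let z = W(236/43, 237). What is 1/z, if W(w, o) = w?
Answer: 43/236 ≈ 0.18220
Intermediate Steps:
z = 236/43 ≈ 5.4884
1/z = 1/(236/43) = 43/236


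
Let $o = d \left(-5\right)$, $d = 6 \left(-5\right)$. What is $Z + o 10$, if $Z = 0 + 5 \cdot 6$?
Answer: $1530$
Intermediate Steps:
$d = -30$
$o = 150$ ($o = \left(-30\right) \left(-5\right) = 150$)
$Z = 30$ ($Z = 0 + 30 = 30$)
$Z + o 10 = 30 + 150 \cdot 10 = 30 + 1500 = 1530$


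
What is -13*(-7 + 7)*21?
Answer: 0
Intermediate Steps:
-13*(-7 + 7)*21 = -13*0*21 = 0*21 = 0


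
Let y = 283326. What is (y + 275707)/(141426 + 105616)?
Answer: 559033/247042 ≈ 2.2629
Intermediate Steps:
(y + 275707)/(141426 + 105616) = (283326 + 275707)/(141426 + 105616) = 559033/247042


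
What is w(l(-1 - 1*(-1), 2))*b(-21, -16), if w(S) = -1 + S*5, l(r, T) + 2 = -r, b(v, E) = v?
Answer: 231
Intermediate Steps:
l(r, T) = -2 - r
w(S) = -1 + 5*S
w(l(-1 - 1*(-1), 2))*b(-21, -16) = (-1 + 5*(-2 - (-1 - 1*(-1))))*(-21) = (-1 + 5*(-2 - (-1 + 1)))*(-21) = (-1 + 5*(-2 - 1*0))*(-21) = (-1 + 5*(-2 + 0))*(-21) = (-1 + 5*(-2))*(-21) = (-1 - 10)*(-21) = -11*(-21) = 231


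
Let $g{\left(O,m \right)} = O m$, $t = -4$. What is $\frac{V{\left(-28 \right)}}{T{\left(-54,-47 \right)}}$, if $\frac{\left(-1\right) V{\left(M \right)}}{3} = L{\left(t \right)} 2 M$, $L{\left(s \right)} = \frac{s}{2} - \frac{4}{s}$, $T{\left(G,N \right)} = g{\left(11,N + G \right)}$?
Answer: $\frac{168}{1111} \approx 0.15122$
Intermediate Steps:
$T{\left(G,N \right)} = 11 G + 11 N$ ($T{\left(G,N \right)} = 11 \left(N + G\right) = 11 \left(G + N\right) = 11 G + 11 N$)
$L{\left(s \right)} = \frac{s}{2} - \frac{4}{s}$ ($L{\left(s \right)} = s \frac{1}{2} - \frac{4}{s} = \frac{s}{2} - \frac{4}{s}$)
$V{\left(M \right)} = 6 M$ ($V{\left(M \right)} = - 3 \left(\frac{1}{2} \left(-4\right) - \frac{4}{-4}\right) 2 M = - 3 \left(-2 - -1\right) 2 M = - 3 \left(-2 + 1\right) 2 M = - 3 \left(-1\right) 2 M = - 3 \left(- 2 M\right) = 6 M$)
$\frac{V{\left(-28 \right)}}{T{\left(-54,-47 \right)}} = \frac{6 \left(-28\right)}{11 \left(-54\right) + 11 \left(-47\right)} = - \frac{168}{-594 - 517} = - \frac{168}{-1111} = \left(-168\right) \left(- \frac{1}{1111}\right) = \frac{168}{1111}$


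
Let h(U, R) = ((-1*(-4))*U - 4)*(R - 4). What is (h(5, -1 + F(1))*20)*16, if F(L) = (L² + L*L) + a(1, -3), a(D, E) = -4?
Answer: -35840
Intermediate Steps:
F(L) = -4 + 2*L² (F(L) = (L² + L*L) - 4 = (L² + L²) - 4 = 2*L² - 4 = -4 + 2*L²)
h(U, R) = (-4 + R)*(-4 + 4*U) (h(U, R) = (4*U - 4)*(-4 + R) = (-4 + 4*U)*(-4 + R) = (-4 + R)*(-4 + 4*U))
(h(5, -1 + F(1))*20)*16 = ((16 - 16*5 - 4*(-1 + (-4 + 2*1²)) + 4*(-1 + (-4 + 2*1²))*5)*20)*16 = ((16 - 80 - 4*(-1 + (-4 + 2*1)) + 4*(-1 + (-4 + 2*1))*5)*20)*16 = ((16 - 80 - 4*(-1 + (-4 + 2)) + 4*(-1 + (-4 + 2))*5)*20)*16 = ((16 - 80 - 4*(-1 - 2) + 4*(-1 - 2)*5)*20)*16 = ((16 - 80 - 4*(-3) + 4*(-3)*5)*20)*16 = ((16 - 80 + 12 - 60)*20)*16 = -112*20*16 = -2240*16 = -35840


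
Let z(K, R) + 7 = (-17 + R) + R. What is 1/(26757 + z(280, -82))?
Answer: 1/26569 ≈ 3.7638e-5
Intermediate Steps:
z(K, R) = -24 + 2*R (z(K, R) = -7 + ((-17 + R) + R) = -7 + (-17 + 2*R) = -24 + 2*R)
1/(26757 + z(280, -82)) = 1/(26757 + (-24 + 2*(-82))) = 1/(26757 + (-24 - 164)) = 1/(26757 - 188) = 1/26569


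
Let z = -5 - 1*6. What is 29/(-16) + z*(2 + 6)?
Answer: -1437/16 ≈ -89.813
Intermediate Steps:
z = -11 (z = -5 - 6 = -11)
29/(-16) + z*(2 + 6) = 29/(-16) - 11*(2 + 6) = 29*(-1/16) - 11*8 = -29/16 - 88 = -1437/16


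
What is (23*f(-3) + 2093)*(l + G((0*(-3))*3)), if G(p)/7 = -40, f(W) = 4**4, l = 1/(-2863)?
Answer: -6397896821/2863 ≈ -2.2347e+6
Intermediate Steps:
l = -1/2863 ≈ -0.00034928
f(W) = 256
G(p) = -280 (G(p) = 7*(-40) = -280)
(23*f(-3) + 2093)*(l + G((0*(-3))*3)) = (23*256 + 2093)*(-1/2863 - 280) = (5888 + 2093)*(-801641/2863) = 7981*(-801641/2863) = -6397896821/2863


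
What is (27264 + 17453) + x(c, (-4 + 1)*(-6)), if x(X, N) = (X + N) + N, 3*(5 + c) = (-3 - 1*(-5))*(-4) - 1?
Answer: 44745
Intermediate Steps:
c = -8 (c = -5 + ((-3 - 1*(-5))*(-4) - 1)/3 = -5 + ((-3 + 5)*(-4) - 1)/3 = -5 + (2*(-4) - 1)/3 = -5 + (-8 - 1)/3 = -5 + (1/3)*(-9) = -5 - 3 = -8)
x(X, N) = X + 2*N (x(X, N) = (N + X) + N = X + 2*N)
(27264 + 17453) + x(c, (-4 + 1)*(-6)) = (27264 + 17453) + (-8 + 2*((-4 + 1)*(-6))) = 44717 + (-8 + 2*(-3*(-6))) = 44717 + (-8 + 2*18) = 44717 + (-8 + 36) = 44717 + 28 = 44745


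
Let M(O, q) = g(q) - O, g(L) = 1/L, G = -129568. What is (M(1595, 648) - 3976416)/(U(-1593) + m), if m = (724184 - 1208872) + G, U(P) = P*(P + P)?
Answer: -2577751127/2890755216 ≈ -0.89172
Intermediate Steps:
U(P) = 2*P² (U(P) = P*(2*P) = 2*P²)
m = -614256 (m = (724184 - 1208872) - 129568 = -484688 - 129568 = -614256)
M(O, q) = 1/q - O
(M(1595, 648) - 3976416)/(U(-1593) + m) = ((1/648 - 1*1595) - 3976416)/(2*(-1593)² - 614256) = ((1/648 - 1595) - 3976416)/(2*2537649 - 614256) = (-1033559/648 - 3976416)/(5075298 - 614256) = -2577751127/648/4461042 = -2577751127/648*1/4461042 = -2577751127/2890755216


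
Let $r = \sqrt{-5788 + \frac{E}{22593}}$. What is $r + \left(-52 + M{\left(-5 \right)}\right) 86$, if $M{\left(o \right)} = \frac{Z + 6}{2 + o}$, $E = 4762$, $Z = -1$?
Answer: $- \frac{13846}{3} + \frac{i \sqrt{2954340252546}}{22593} \approx -4615.3 + 76.078 i$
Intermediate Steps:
$M{\left(o \right)} = \frac{5}{2 + o}$ ($M{\left(o \right)} = \frac{-1 + 6}{2 + o} = \frac{5}{2 + o}$)
$r = \frac{i \sqrt{2954340252546}}{22593}$ ($r = \sqrt{-5788 + \frac{4762}{22593}} = \sqrt{- \frac{130763522}{22593}} = \frac{i \sqrt{2954340252546}}{22593} \approx 76.078 i$)
$r + \left(-52 + M{\left(-5 \right)}\right) 86 = \frac{i \sqrt{2954340252546}}{22593} + \left(-52 + \frac{5}{2 - 5}\right) 86 = \frac{i \sqrt{2954340252546}}{22593} + \left(-52 + \frac{5}{-3}\right) 86 = \frac{i \sqrt{2954340252546}}{22593} + \left(-52 + 5 \left(- \frac{1}{3}\right)\right) 86 = \frac{i \sqrt{2954340252546}}{22593} + \left(-52 - \frac{5}{3}\right) 86 = \frac{i \sqrt{2954340252546}}{22593} - \frac{13846}{3} = - \frac{13846}{3} + \frac{i \sqrt{2954340252546}}{22593}$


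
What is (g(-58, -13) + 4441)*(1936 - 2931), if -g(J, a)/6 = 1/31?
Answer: -136976675/31 ≈ -4.4186e+6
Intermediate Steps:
g(J, a) = -6/31
(g(-58, -13) + 4441)*(1936 - 2931) = (-6/31 + 4441)*(1936 - 2931) = (137665/31)*(-995) = -136976675/31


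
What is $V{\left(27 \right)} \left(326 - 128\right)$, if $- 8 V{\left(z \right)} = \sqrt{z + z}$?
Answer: $- \frac{297 \sqrt{6}}{4} \approx -181.87$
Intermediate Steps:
$V{\left(z \right)} = - \frac{\sqrt{2} \sqrt{z}}{8}$ ($V{\left(z \right)} = - \frac{\sqrt{z + z}}{8} = - \frac{\sqrt{2 z}}{8} = - \frac{\sqrt{2} \sqrt{z}}{8}$)
$V{\left(27 \right)} \left(326 - 128\right) = - \frac{\sqrt{2} \sqrt{27}}{8} \left(326 - 128\right) = - \frac{\sqrt{2} \cdot 3 \sqrt{3}}{8} \cdot 198 = - \frac{3 \sqrt{6}}{8} \cdot 198 = - \frac{297 \sqrt{6}}{4}$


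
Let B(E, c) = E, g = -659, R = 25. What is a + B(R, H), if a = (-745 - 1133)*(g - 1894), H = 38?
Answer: 4794559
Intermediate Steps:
a = 4794534 (a = (-745 - 1133)*(-659 - 1894) = -1878*(-2553) = 4794534)
a + B(R, H) = 4794534 + 25 = 4794559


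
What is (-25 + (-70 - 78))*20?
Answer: -3460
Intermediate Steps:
(-25 + (-70 - 78))*20 = (-25 - 148)*20 = -173*20 = -3460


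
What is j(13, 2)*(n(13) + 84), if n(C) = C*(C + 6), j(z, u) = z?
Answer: 4303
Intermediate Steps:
n(C) = C*(6 + C)
j(13, 2)*(n(13) + 84) = 13*(13*(6 + 13) + 84) = 13*(13*19 + 84) = 13*(247 + 84) = 13*331 = 4303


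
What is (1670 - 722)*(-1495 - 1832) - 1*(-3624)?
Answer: -3150372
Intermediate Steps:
(1670 - 722)*(-1495 - 1832) - 1*(-3624) = 948*(-3327) + 3624 = -3153996 + 3624 = -3150372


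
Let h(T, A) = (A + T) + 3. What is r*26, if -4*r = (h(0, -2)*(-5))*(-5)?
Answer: -325/2 ≈ -162.50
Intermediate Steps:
h(T, A) = 3 + A + T
r = -25/4 (r = -(3 - 2 + 0)*(-5)*(-5)/4 = -1*(-5)*(-5)/4 = -(-5)*(-5)/4 = -1/4*25 = -25/4 ≈ -6.2500)
r*26 = -25/4*26 = -325/2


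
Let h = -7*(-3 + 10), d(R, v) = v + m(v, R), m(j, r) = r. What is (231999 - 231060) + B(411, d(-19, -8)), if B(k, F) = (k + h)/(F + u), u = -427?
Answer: 212972/227 ≈ 938.20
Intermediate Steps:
d(R, v) = R + v (d(R, v) = v + R = R + v)
h = -49 (h = -7*7 = -49)
B(k, F) = (-49 + k)/(-427 + F) (B(k, F) = (k - 49)/(F - 427) = (-49 + k)/(-427 + F))
(231999 - 231060) + B(411, d(-19, -8)) = (231999 - 231060) + (-49 + 411)/(-427 + (-19 - 8)) = 939 + 362/(-427 - 27) = 939 + 362/(-454) = 939 - 1/454*362 = 939 - 181/227 = 212972/227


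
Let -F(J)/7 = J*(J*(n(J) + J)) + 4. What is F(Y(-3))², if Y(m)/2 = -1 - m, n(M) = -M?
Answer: 784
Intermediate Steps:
Y(m) = -2 - 2*m (Y(m) = 2*(-1 - m) = -2 - 2*m)
F(J) = -28 (F(J) = -7*(J*(J*(-J + J)) + 4) = -7*(J*(J*0) + 4) = -7*(J*0 + 4) = -7*(0 + 4) = -7*4 = -28)
F(Y(-3))² = (-28)² = 784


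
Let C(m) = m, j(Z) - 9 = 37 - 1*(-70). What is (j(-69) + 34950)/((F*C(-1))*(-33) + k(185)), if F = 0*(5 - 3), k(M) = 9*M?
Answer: 35066/1665 ≈ 21.061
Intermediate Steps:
j(Z) = 116 (j(Z) = 9 + (37 - 1*(-70)) = 9 + (37 + 70) = 9 + 107 = 116)
F = 0 (F = 0*2 = 0)
(j(-69) + 34950)/((F*C(-1))*(-33) + k(185)) = (116 + 34950)/((0*(-1))*(-33) + 9*185) = 35066/(0*(-33) + 1665) = 35066/(0 + 1665) = 35066/1665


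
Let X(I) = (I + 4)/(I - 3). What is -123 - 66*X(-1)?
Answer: -147/2 ≈ -73.500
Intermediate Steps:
X(I) = (4 + I)/(-3 + I)
-123 - 66*X(-1) = -123 - 66*(4 - 1)/(-3 - 1) = -123 - 66*3/(-4) = -123 - (-33)*3/2 = -123 - 66*(-¾) = -123 + 99/2 = -147/2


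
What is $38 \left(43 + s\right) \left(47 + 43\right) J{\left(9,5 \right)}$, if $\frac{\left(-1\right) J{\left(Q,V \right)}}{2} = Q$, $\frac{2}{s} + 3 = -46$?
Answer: $- \frac{129583800}{49} \approx -2.6446 \cdot 10^{6}$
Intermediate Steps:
$s = - \frac{2}{49}$ ($s = \frac{2}{-3 - 46} = \frac{2}{-49} = 2 \left(- \frac{1}{49}\right) = - \frac{2}{49} \approx -0.040816$)
$J{\left(Q,V \right)} = - 2 Q$
$38 \left(43 + s\right) \left(47 + 43\right) J{\left(9,5 \right)} = 38 \left(43 - \frac{2}{49}\right) \left(47 + 43\right) \left(\left(-2\right) 9\right) = 38 \cdot \frac{2105}{49} \cdot 90 \left(-18\right) = 38 \cdot \frac{189450}{49} \left(-18\right) = \frac{7199100}{49} \left(-18\right) = - \frac{129583800}{49}$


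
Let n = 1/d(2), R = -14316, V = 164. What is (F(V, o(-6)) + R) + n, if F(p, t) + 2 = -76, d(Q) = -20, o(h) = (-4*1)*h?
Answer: -287881/20 ≈ -14394.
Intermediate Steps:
o(h) = -4*h
F(p, t) = -78 (F(p, t) = -2 - 76 = -78)
n = -1/20 (n = 1/(-20) = -1/20 ≈ -0.050000)
(F(V, o(-6)) + R) + n = (-78 - 14316) - 1/20 = -14394 - 1/20 = -287881/20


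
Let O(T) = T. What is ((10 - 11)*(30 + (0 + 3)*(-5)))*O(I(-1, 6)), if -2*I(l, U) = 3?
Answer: 45/2 ≈ 22.500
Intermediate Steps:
I(l, U) = -3/2 (I(l, U) = -1/2*3 = -3/2)
((10 - 11)*(30 + (0 + 3)*(-5)))*O(I(-1, 6)) = ((10 - 11)*(30 + (0 + 3)*(-5)))*(-3/2) = -(30 + 3*(-5))*(-3/2) = -(30 - 15)*(-3/2) = -1*15*(-3/2) = -15*(-3/2) = 45/2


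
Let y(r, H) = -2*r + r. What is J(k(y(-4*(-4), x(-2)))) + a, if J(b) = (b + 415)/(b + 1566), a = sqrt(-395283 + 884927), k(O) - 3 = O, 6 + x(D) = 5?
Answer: 402/1553 + 2*sqrt(122411) ≈ 700.00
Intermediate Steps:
x(D) = -1 (x(D) = -6 + 5 = -1)
y(r, H) = -r
k(O) = 3 + O
a = 2*sqrt(122411) (a = sqrt(489644) = 2*sqrt(122411) ≈ 699.75)
J(b) = (415 + b)/(1566 + b)
J(k(y(-4*(-4), x(-2)))) + a = (415 + (3 - (-4)*(-4)))/(1566 + (3 - (-4)*(-4))) + 2*sqrt(122411) = (415 + (3 - 1*16))/(1566 + (3 - 1*16)) + 2*sqrt(122411) = (415 + (3 - 16))/(1566 + (3 - 16)) + 2*sqrt(122411) = (415 - 13)/(1566 - 13) + 2*sqrt(122411) = 402/1553 + 2*sqrt(122411)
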